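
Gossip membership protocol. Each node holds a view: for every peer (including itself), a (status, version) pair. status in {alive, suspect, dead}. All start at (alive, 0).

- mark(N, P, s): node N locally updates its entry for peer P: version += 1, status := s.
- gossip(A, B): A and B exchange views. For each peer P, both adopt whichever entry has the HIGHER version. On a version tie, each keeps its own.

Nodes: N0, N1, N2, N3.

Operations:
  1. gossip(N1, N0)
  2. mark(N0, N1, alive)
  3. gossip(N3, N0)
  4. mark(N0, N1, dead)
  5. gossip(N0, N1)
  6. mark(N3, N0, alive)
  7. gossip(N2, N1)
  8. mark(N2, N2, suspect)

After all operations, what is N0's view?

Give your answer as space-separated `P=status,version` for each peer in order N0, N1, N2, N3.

Answer: N0=alive,0 N1=dead,2 N2=alive,0 N3=alive,0

Derivation:
Op 1: gossip N1<->N0 -> N1.N0=(alive,v0) N1.N1=(alive,v0) N1.N2=(alive,v0) N1.N3=(alive,v0) | N0.N0=(alive,v0) N0.N1=(alive,v0) N0.N2=(alive,v0) N0.N3=(alive,v0)
Op 2: N0 marks N1=alive -> (alive,v1)
Op 3: gossip N3<->N0 -> N3.N0=(alive,v0) N3.N1=(alive,v1) N3.N2=(alive,v0) N3.N3=(alive,v0) | N0.N0=(alive,v0) N0.N1=(alive,v1) N0.N2=(alive,v0) N0.N3=(alive,v0)
Op 4: N0 marks N1=dead -> (dead,v2)
Op 5: gossip N0<->N1 -> N0.N0=(alive,v0) N0.N1=(dead,v2) N0.N2=(alive,v0) N0.N3=(alive,v0) | N1.N0=(alive,v0) N1.N1=(dead,v2) N1.N2=(alive,v0) N1.N3=(alive,v0)
Op 6: N3 marks N0=alive -> (alive,v1)
Op 7: gossip N2<->N1 -> N2.N0=(alive,v0) N2.N1=(dead,v2) N2.N2=(alive,v0) N2.N3=(alive,v0) | N1.N0=(alive,v0) N1.N1=(dead,v2) N1.N2=(alive,v0) N1.N3=(alive,v0)
Op 8: N2 marks N2=suspect -> (suspect,v1)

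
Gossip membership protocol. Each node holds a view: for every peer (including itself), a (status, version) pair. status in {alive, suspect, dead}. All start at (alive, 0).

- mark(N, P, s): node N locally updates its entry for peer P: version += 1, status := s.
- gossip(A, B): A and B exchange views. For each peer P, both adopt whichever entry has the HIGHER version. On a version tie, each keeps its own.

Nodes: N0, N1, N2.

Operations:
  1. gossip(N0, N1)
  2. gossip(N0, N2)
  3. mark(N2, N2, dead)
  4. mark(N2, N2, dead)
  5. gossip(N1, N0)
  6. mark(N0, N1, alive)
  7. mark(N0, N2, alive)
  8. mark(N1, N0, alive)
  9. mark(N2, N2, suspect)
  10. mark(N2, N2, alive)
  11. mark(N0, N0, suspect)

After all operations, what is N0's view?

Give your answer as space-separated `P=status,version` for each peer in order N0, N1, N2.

Answer: N0=suspect,1 N1=alive,1 N2=alive,1

Derivation:
Op 1: gossip N0<->N1 -> N0.N0=(alive,v0) N0.N1=(alive,v0) N0.N2=(alive,v0) | N1.N0=(alive,v0) N1.N1=(alive,v0) N1.N2=(alive,v0)
Op 2: gossip N0<->N2 -> N0.N0=(alive,v0) N0.N1=(alive,v0) N0.N2=(alive,v0) | N2.N0=(alive,v0) N2.N1=(alive,v0) N2.N2=(alive,v0)
Op 3: N2 marks N2=dead -> (dead,v1)
Op 4: N2 marks N2=dead -> (dead,v2)
Op 5: gossip N1<->N0 -> N1.N0=(alive,v0) N1.N1=(alive,v0) N1.N2=(alive,v0) | N0.N0=(alive,v0) N0.N1=(alive,v0) N0.N2=(alive,v0)
Op 6: N0 marks N1=alive -> (alive,v1)
Op 7: N0 marks N2=alive -> (alive,v1)
Op 8: N1 marks N0=alive -> (alive,v1)
Op 9: N2 marks N2=suspect -> (suspect,v3)
Op 10: N2 marks N2=alive -> (alive,v4)
Op 11: N0 marks N0=suspect -> (suspect,v1)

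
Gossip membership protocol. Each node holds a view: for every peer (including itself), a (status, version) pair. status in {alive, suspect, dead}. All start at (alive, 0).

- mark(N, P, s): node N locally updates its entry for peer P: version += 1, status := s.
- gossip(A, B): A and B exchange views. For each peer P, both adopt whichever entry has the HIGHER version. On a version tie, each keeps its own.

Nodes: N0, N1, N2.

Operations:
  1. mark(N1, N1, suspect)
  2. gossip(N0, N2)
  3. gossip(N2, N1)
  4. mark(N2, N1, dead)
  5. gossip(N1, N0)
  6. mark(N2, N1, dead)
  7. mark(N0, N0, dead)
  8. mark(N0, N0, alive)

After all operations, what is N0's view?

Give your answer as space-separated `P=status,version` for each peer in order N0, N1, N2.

Answer: N0=alive,2 N1=suspect,1 N2=alive,0

Derivation:
Op 1: N1 marks N1=suspect -> (suspect,v1)
Op 2: gossip N0<->N2 -> N0.N0=(alive,v0) N0.N1=(alive,v0) N0.N2=(alive,v0) | N2.N0=(alive,v0) N2.N1=(alive,v0) N2.N2=(alive,v0)
Op 3: gossip N2<->N1 -> N2.N0=(alive,v0) N2.N1=(suspect,v1) N2.N2=(alive,v0) | N1.N0=(alive,v0) N1.N1=(suspect,v1) N1.N2=(alive,v0)
Op 4: N2 marks N1=dead -> (dead,v2)
Op 5: gossip N1<->N0 -> N1.N0=(alive,v0) N1.N1=(suspect,v1) N1.N2=(alive,v0) | N0.N0=(alive,v0) N0.N1=(suspect,v1) N0.N2=(alive,v0)
Op 6: N2 marks N1=dead -> (dead,v3)
Op 7: N0 marks N0=dead -> (dead,v1)
Op 8: N0 marks N0=alive -> (alive,v2)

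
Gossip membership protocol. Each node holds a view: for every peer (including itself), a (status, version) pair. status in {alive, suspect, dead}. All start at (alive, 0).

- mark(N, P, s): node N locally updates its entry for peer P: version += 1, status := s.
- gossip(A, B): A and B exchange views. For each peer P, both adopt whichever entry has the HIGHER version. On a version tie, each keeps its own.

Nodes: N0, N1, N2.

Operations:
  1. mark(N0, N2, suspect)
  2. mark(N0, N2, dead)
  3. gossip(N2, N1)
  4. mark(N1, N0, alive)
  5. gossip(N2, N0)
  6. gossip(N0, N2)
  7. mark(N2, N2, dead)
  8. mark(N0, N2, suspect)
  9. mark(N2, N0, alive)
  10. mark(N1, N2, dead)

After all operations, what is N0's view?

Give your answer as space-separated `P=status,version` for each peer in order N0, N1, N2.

Op 1: N0 marks N2=suspect -> (suspect,v1)
Op 2: N0 marks N2=dead -> (dead,v2)
Op 3: gossip N2<->N1 -> N2.N0=(alive,v0) N2.N1=(alive,v0) N2.N2=(alive,v0) | N1.N0=(alive,v0) N1.N1=(alive,v0) N1.N2=(alive,v0)
Op 4: N1 marks N0=alive -> (alive,v1)
Op 5: gossip N2<->N0 -> N2.N0=(alive,v0) N2.N1=(alive,v0) N2.N2=(dead,v2) | N0.N0=(alive,v0) N0.N1=(alive,v0) N0.N2=(dead,v2)
Op 6: gossip N0<->N2 -> N0.N0=(alive,v0) N0.N1=(alive,v0) N0.N2=(dead,v2) | N2.N0=(alive,v0) N2.N1=(alive,v0) N2.N2=(dead,v2)
Op 7: N2 marks N2=dead -> (dead,v3)
Op 8: N0 marks N2=suspect -> (suspect,v3)
Op 9: N2 marks N0=alive -> (alive,v1)
Op 10: N1 marks N2=dead -> (dead,v1)

Answer: N0=alive,0 N1=alive,0 N2=suspect,3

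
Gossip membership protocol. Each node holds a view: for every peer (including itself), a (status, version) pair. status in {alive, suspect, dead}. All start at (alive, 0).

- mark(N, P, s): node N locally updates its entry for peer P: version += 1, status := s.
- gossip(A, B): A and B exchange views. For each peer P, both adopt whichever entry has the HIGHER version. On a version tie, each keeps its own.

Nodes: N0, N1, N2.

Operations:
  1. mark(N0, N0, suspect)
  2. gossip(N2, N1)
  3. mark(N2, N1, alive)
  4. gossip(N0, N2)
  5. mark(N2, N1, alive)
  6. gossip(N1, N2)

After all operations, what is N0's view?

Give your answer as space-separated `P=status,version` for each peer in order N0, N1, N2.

Answer: N0=suspect,1 N1=alive,1 N2=alive,0

Derivation:
Op 1: N0 marks N0=suspect -> (suspect,v1)
Op 2: gossip N2<->N1 -> N2.N0=(alive,v0) N2.N1=(alive,v0) N2.N2=(alive,v0) | N1.N0=(alive,v0) N1.N1=(alive,v0) N1.N2=(alive,v0)
Op 3: N2 marks N1=alive -> (alive,v1)
Op 4: gossip N0<->N2 -> N0.N0=(suspect,v1) N0.N1=(alive,v1) N0.N2=(alive,v0) | N2.N0=(suspect,v1) N2.N1=(alive,v1) N2.N2=(alive,v0)
Op 5: N2 marks N1=alive -> (alive,v2)
Op 6: gossip N1<->N2 -> N1.N0=(suspect,v1) N1.N1=(alive,v2) N1.N2=(alive,v0) | N2.N0=(suspect,v1) N2.N1=(alive,v2) N2.N2=(alive,v0)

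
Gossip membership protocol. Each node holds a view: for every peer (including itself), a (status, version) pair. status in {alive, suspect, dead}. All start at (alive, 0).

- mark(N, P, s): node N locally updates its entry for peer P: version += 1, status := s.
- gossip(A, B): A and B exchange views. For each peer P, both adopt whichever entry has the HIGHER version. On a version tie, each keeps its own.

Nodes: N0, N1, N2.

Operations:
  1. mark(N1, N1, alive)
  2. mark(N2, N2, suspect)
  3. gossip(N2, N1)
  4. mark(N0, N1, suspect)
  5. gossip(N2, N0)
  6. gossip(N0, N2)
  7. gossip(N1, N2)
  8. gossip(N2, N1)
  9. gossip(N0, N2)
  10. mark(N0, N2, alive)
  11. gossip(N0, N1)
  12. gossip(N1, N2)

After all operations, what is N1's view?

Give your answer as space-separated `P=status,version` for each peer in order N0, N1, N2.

Op 1: N1 marks N1=alive -> (alive,v1)
Op 2: N2 marks N2=suspect -> (suspect,v1)
Op 3: gossip N2<->N1 -> N2.N0=(alive,v0) N2.N1=(alive,v1) N2.N2=(suspect,v1) | N1.N0=(alive,v0) N1.N1=(alive,v1) N1.N2=(suspect,v1)
Op 4: N0 marks N1=suspect -> (suspect,v1)
Op 5: gossip N2<->N0 -> N2.N0=(alive,v0) N2.N1=(alive,v1) N2.N2=(suspect,v1) | N0.N0=(alive,v0) N0.N1=(suspect,v1) N0.N2=(suspect,v1)
Op 6: gossip N0<->N2 -> N0.N0=(alive,v0) N0.N1=(suspect,v1) N0.N2=(suspect,v1) | N2.N0=(alive,v0) N2.N1=(alive,v1) N2.N2=(suspect,v1)
Op 7: gossip N1<->N2 -> N1.N0=(alive,v0) N1.N1=(alive,v1) N1.N2=(suspect,v1) | N2.N0=(alive,v0) N2.N1=(alive,v1) N2.N2=(suspect,v1)
Op 8: gossip N2<->N1 -> N2.N0=(alive,v0) N2.N1=(alive,v1) N2.N2=(suspect,v1) | N1.N0=(alive,v0) N1.N1=(alive,v1) N1.N2=(suspect,v1)
Op 9: gossip N0<->N2 -> N0.N0=(alive,v0) N0.N1=(suspect,v1) N0.N2=(suspect,v1) | N2.N0=(alive,v0) N2.N1=(alive,v1) N2.N2=(suspect,v1)
Op 10: N0 marks N2=alive -> (alive,v2)
Op 11: gossip N0<->N1 -> N0.N0=(alive,v0) N0.N1=(suspect,v1) N0.N2=(alive,v2) | N1.N0=(alive,v0) N1.N1=(alive,v1) N1.N2=(alive,v2)
Op 12: gossip N1<->N2 -> N1.N0=(alive,v0) N1.N1=(alive,v1) N1.N2=(alive,v2) | N2.N0=(alive,v0) N2.N1=(alive,v1) N2.N2=(alive,v2)

Answer: N0=alive,0 N1=alive,1 N2=alive,2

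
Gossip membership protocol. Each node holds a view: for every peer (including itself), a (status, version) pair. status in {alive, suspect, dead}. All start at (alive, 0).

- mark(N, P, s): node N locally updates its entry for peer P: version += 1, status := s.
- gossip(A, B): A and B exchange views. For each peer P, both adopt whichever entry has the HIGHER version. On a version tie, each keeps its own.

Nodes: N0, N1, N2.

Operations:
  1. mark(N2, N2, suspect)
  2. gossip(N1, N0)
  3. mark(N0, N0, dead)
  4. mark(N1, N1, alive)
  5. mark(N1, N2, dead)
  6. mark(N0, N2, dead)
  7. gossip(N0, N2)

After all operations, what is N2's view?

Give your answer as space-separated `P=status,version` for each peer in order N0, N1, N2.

Op 1: N2 marks N2=suspect -> (suspect,v1)
Op 2: gossip N1<->N0 -> N1.N0=(alive,v0) N1.N1=(alive,v0) N1.N2=(alive,v0) | N0.N0=(alive,v0) N0.N1=(alive,v0) N0.N2=(alive,v0)
Op 3: N0 marks N0=dead -> (dead,v1)
Op 4: N1 marks N1=alive -> (alive,v1)
Op 5: N1 marks N2=dead -> (dead,v1)
Op 6: N0 marks N2=dead -> (dead,v1)
Op 7: gossip N0<->N2 -> N0.N0=(dead,v1) N0.N1=(alive,v0) N0.N2=(dead,v1) | N2.N0=(dead,v1) N2.N1=(alive,v0) N2.N2=(suspect,v1)

Answer: N0=dead,1 N1=alive,0 N2=suspect,1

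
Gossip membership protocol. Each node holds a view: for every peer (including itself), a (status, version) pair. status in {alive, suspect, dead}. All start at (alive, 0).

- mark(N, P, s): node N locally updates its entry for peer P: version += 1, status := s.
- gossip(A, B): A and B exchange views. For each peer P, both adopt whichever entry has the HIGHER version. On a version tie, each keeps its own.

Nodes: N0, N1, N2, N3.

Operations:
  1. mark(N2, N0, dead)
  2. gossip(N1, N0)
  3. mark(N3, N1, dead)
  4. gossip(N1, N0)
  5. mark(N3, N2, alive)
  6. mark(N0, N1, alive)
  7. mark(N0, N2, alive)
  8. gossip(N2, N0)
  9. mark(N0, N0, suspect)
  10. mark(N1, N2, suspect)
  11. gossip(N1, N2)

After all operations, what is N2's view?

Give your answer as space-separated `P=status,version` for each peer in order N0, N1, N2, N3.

Op 1: N2 marks N0=dead -> (dead,v1)
Op 2: gossip N1<->N0 -> N1.N0=(alive,v0) N1.N1=(alive,v0) N1.N2=(alive,v0) N1.N3=(alive,v0) | N0.N0=(alive,v0) N0.N1=(alive,v0) N0.N2=(alive,v0) N0.N3=(alive,v0)
Op 3: N3 marks N1=dead -> (dead,v1)
Op 4: gossip N1<->N0 -> N1.N0=(alive,v0) N1.N1=(alive,v0) N1.N2=(alive,v0) N1.N3=(alive,v0) | N0.N0=(alive,v0) N0.N1=(alive,v0) N0.N2=(alive,v0) N0.N3=(alive,v0)
Op 5: N3 marks N2=alive -> (alive,v1)
Op 6: N0 marks N1=alive -> (alive,v1)
Op 7: N0 marks N2=alive -> (alive,v1)
Op 8: gossip N2<->N0 -> N2.N0=(dead,v1) N2.N1=(alive,v1) N2.N2=(alive,v1) N2.N3=(alive,v0) | N0.N0=(dead,v1) N0.N1=(alive,v1) N0.N2=(alive,v1) N0.N3=(alive,v0)
Op 9: N0 marks N0=suspect -> (suspect,v2)
Op 10: N1 marks N2=suspect -> (suspect,v1)
Op 11: gossip N1<->N2 -> N1.N0=(dead,v1) N1.N1=(alive,v1) N1.N2=(suspect,v1) N1.N3=(alive,v0) | N2.N0=(dead,v1) N2.N1=(alive,v1) N2.N2=(alive,v1) N2.N3=(alive,v0)

Answer: N0=dead,1 N1=alive,1 N2=alive,1 N3=alive,0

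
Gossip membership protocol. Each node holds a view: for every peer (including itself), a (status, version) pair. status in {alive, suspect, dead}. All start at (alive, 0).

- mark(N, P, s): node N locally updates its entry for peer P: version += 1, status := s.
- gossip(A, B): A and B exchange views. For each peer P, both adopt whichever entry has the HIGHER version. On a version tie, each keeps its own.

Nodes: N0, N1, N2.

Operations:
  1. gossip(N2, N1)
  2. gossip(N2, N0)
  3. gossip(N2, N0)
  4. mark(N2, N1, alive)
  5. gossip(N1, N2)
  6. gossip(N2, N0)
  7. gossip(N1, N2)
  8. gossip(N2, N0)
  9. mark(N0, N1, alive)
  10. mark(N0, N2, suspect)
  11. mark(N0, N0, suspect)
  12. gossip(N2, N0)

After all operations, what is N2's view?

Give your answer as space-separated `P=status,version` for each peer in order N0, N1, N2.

Op 1: gossip N2<->N1 -> N2.N0=(alive,v0) N2.N1=(alive,v0) N2.N2=(alive,v0) | N1.N0=(alive,v0) N1.N1=(alive,v0) N1.N2=(alive,v0)
Op 2: gossip N2<->N0 -> N2.N0=(alive,v0) N2.N1=(alive,v0) N2.N2=(alive,v0) | N0.N0=(alive,v0) N0.N1=(alive,v0) N0.N2=(alive,v0)
Op 3: gossip N2<->N0 -> N2.N0=(alive,v0) N2.N1=(alive,v0) N2.N2=(alive,v0) | N0.N0=(alive,v0) N0.N1=(alive,v0) N0.N2=(alive,v0)
Op 4: N2 marks N1=alive -> (alive,v1)
Op 5: gossip N1<->N2 -> N1.N0=(alive,v0) N1.N1=(alive,v1) N1.N2=(alive,v0) | N2.N0=(alive,v0) N2.N1=(alive,v1) N2.N2=(alive,v0)
Op 6: gossip N2<->N0 -> N2.N0=(alive,v0) N2.N1=(alive,v1) N2.N2=(alive,v0) | N0.N0=(alive,v0) N0.N1=(alive,v1) N0.N2=(alive,v0)
Op 7: gossip N1<->N2 -> N1.N0=(alive,v0) N1.N1=(alive,v1) N1.N2=(alive,v0) | N2.N0=(alive,v0) N2.N1=(alive,v1) N2.N2=(alive,v0)
Op 8: gossip N2<->N0 -> N2.N0=(alive,v0) N2.N1=(alive,v1) N2.N2=(alive,v0) | N0.N0=(alive,v0) N0.N1=(alive,v1) N0.N2=(alive,v0)
Op 9: N0 marks N1=alive -> (alive,v2)
Op 10: N0 marks N2=suspect -> (suspect,v1)
Op 11: N0 marks N0=suspect -> (suspect,v1)
Op 12: gossip N2<->N0 -> N2.N0=(suspect,v1) N2.N1=(alive,v2) N2.N2=(suspect,v1) | N0.N0=(suspect,v1) N0.N1=(alive,v2) N0.N2=(suspect,v1)

Answer: N0=suspect,1 N1=alive,2 N2=suspect,1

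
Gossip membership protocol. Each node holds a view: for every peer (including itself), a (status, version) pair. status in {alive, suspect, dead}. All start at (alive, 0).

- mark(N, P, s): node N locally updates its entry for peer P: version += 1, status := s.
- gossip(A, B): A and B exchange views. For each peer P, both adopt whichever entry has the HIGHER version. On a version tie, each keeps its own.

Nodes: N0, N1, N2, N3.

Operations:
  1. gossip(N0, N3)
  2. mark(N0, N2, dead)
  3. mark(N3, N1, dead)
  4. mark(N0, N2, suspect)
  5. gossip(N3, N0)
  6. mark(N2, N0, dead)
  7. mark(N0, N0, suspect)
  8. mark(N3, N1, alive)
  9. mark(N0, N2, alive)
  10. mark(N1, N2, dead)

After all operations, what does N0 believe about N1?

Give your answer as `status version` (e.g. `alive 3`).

Op 1: gossip N0<->N3 -> N0.N0=(alive,v0) N0.N1=(alive,v0) N0.N2=(alive,v0) N0.N3=(alive,v0) | N3.N0=(alive,v0) N3.N1=(alive,v0) N3.N2=(alive,v0) N3.N3=(alive,v0)
Op 2: N0 marks N2=dead -> (dead,v1)
Op 3: N3 marks N1=dead -> (dead,v1)
Op 4: N0 marks N2=suspect -> (suspect,v2)
Op 5: gossip N3<->N0 -> N3.N0=(alive,v0) N3.N1=(dead,v1) N3.N2=(suspect,v2) N3.N3=(alive,v0) | N0.N0=(alive,v0) N0.N1=(dead,v1) N0.N2=(suspect,v2) N0.N3=(alive,v0)
Op 6: N2 marks N0=dead -> (dead,v1)
Op 7: N0 marks N0=suspect -> (suspect,v1)
Op 8: N3 marks N1=alive -> (alive,v2)
Op 9: N0 marks N2=alive -> (alive,v3)
Op 10: N1 marks N2=dead -> (dead,v1)

Answer: dead 1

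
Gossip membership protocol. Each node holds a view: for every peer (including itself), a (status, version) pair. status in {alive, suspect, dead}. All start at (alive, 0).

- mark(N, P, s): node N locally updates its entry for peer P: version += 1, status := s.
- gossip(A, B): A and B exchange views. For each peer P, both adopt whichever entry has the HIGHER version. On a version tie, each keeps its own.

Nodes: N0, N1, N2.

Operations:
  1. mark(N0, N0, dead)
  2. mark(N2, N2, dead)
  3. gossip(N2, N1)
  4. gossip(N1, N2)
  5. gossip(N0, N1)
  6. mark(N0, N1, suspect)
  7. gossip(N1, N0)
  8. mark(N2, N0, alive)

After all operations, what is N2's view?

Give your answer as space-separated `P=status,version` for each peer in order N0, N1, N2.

Op 1: N0 marks N0=dead -> (dead,v1)
Op 2: N2 marks N2=dead -> (dead,v1)
Op 3: gossip N2<->N1 -> N2.N0=(alive,v0) N2.N1=(alive,v0) N2.N2=(dead,v1) | N1.N0=(alive,v0) N1.N1=(alive,v0) N1.N2=(dead,v1)
Op 4: gossip N1<->N2 -> N1.N0=(alive,v0) N1.N1=(alive,v0) N1.N2=(dead,v1) | N2.N0=(alive,v0) N2.N1=(alive,v0) N2.N2=(dead,v1)
Op 5: gossip N0<->N1 -> N0.N0=(dead,v1) N0.N1=(alive,v0) N0.N2=(dead,v1) | N1.N0=(dead,v1) N1.N1=(alive,v0) N1.N2=(dead,v1)
Op 6: N0 marks N1=suspect -> (suspect,v1)
Op 7: gossip N1<->N0 -> N1.N0=(dead,v1) N1.N1=(suspect,v1) N1.N2=(dead,v1) | N0.N0=(dead,v1) N0.N1=(suspect,v1) N0.N2=(dead,v1)
Op 8: N2 marks N0=alive -> (alive,v1)

Answer: N0=alive,1 N1=alive,0 N2=dead,1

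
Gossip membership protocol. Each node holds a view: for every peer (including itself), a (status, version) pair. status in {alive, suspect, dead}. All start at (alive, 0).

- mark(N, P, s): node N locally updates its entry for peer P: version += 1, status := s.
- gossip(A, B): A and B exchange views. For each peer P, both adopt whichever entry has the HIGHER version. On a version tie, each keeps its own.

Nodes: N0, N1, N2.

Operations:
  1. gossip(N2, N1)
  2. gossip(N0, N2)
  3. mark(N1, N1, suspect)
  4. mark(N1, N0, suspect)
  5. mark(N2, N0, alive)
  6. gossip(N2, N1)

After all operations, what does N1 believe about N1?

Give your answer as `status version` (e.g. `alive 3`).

Answer: suspect 1

Derivation:
Op 1: gossip N2<->N1 -> N2.N0=(alive,v0) N2.N1=(alive,v0) N2.N2=(alive,v0) | N1.N0=(alive,v0) N1.N1=(alive,v0) N1.N2=(alive,v0)
Op 2: gossip N0<->N2 -> N0.N0=(alive,v0) N0.N1=(alive,v0) N0.N2=(alive,v0) | N2.N0=(alive,v0) N2.N1=(alive,v0) N2.N2=(alive,v0)
Op 3: N1 marks N1=suspect -> (suspect,v1)
Op 4: N1 marks N0=suspect -> (suspect,v1)
Op 5: N2 marks N0=alive -> (alive,v1)
Op 6: gossip N2<->N1 -> N2.N0=(alive,v1) N2.N1=(suspect,v1) N2.N2=(alive,v0) | N1.N0=(suspect,v1) N1.N1=(suspect,v1) N1.N2=(alive,v0)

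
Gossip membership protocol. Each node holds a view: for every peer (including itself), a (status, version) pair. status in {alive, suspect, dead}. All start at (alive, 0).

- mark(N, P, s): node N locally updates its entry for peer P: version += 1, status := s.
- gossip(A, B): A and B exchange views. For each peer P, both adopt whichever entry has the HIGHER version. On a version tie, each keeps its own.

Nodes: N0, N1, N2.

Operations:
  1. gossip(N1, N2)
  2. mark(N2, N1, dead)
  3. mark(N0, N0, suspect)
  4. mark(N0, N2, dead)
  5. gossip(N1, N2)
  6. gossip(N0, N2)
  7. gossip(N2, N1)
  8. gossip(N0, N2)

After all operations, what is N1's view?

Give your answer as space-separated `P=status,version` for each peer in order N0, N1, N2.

Op 1: gossip N1<->N2 -> N1.N0=(alive,v0) N1.N1=(alive,v0) N1.N2=(alive,v0) | N2.N0=(alive,v0) N2.N1=(alive,v0) N2.N2=(alive,v0)
Op 2: N2 marks N1=dead -> (dead,v1)
Op 3: N0 marks N0=suspect -> (suspect,v1)
Op 4: N0 marks N2=dead -> (dead,v1)
Op 5: gossip N1<->N2 -> N1.N0=(alive,v0) N1.N1=(dead,v1) N1.N2=(alive,v0) | N2.N0=(alive,v0) N2.N1=(dead,v1) N2.N2=(alive,v0)
Op 6: gossip N0<->N2 -> N0.N0=(suspect,v1) N0.N1=(dead,v1) N0.N2=(dead,v1) | N2.N0=(suspect,v1) N2.N1=(dead,v1) N2.N2=(dead,v1)
Op 7: gossip N2<->N1 -> N2.N0=(suspect,v1) N2.N1=(dead,v1) N2.N2=(dead,v1) | N1.N0=(suspect,v1) N1.N1=(dead,v1) N1.N2=(dead,v1)
Op 8: gossip N0<->N2 -> N0.N0=(suspect,v1) N0.N1=(dead,v1) N0.N2=(dead,v1) | N2.N0=(suspect,v1) N2.N1=(dead,v1) N2.N2=(dead,v1)

Answer: N0=suspect,1 N1=dead,1 N2=dead,1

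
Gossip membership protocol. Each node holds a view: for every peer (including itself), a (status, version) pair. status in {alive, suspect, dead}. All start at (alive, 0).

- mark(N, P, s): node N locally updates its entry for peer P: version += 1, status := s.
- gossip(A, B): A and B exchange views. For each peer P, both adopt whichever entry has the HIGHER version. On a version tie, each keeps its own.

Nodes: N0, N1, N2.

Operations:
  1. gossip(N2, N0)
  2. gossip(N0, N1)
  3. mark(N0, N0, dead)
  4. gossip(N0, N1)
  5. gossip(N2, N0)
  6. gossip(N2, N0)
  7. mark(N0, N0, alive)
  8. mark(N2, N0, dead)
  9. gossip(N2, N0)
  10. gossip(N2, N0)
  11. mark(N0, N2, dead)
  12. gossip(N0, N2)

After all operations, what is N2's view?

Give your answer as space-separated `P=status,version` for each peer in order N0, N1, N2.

Op 1: gossip N2<->N0 -> N2.N0=(alive,v0) N2.N1=(alive,v0) N2.N2=(alive,v0) | N0.N0=(alive,v0) N0.N1=(alive,v0) N0.N2=(alive,v0)
Op 2: gossip N0<->N1 -> N0.N0=(alive,v0) N0.N1=(alive,v0) N0.N2=(alive,v0) | N1.N0=(alive,v0) N1.N1=(alive,v0) N1.N2=(alive,v0)
Op 3: N0 marks N0=dead -> (dead,v1)
Op 4: gossip N0<->N1 -> N0.N0=(dead,v1) N0.N1=(alive,v0) N0.N2=(alive,v0) | N1.N0=(dead,v1) N1.N1=(alive,v0) N1.N2=(alive,v0)
Op 5: gossip N2<->N0 -> N2.N0=(dead,v1) N2.N1=(alive,v0) N2.N2=(alive,v0) | N0.N0=(dead,v1) N0.N1=(alive,v0) N0.N2=(alive,v0)
Op 6: gossip N2<->N0 -> N2.N0=(dead,v1) N2.N1=(alive,v0) N2.N2=(alive,v0) | N0.N0=(dead,v1) N0.N1=(alive,v0) N0.N2=(alive,v0)
Op 7: N0 marks N0=alive -> (alive,v2)
Op 8: N2 marks N0=dead -> (dead,v2)
Op 9: gossip N2<->N0 -> N2.N0=(dead,v2) N2.N1=(alive,v0) N2.N2=(alive,v0) | N0.N0=(alive,v2) N0.N1=(alive,v0) N0.N2=(alive,v0)
Op 10: gossip N2<->N0 -> N2.N0=(dead,v2) N2.N1=(alive,v0) N2.N2=(alive,v0) | N0.N0=(alive,v2) N0.N1=(alive,v0) N0.N2=(alive,v0)
Op 11: N0 marks N2=dead -> (dead,v1)
Op 12: gossip N0<->N2 -> N0.N0=(alive,v2) N0.N1=(alive,v0) N0.N2=(dead,v1) | N2.N0=(dead,v2) N2.N1=(alive,v0) N2.N2=(dead,v1)

Answer: N0=dead,2 N1=alive,0 N2=dead,1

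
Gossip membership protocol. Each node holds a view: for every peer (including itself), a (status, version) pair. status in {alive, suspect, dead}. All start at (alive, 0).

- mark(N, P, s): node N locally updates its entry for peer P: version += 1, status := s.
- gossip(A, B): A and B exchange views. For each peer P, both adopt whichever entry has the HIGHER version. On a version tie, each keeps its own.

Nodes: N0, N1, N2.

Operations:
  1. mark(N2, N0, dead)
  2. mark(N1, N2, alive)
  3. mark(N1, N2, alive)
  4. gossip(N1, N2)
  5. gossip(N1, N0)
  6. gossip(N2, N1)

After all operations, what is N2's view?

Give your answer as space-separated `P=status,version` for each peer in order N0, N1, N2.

Answer: N0=dead,1 N1=alive,0 N2=alive,2

Derivation:
Op 1: N2 marks N0=dead -> (dead,v1)
Op 2: N1 marks N2=alive -> (alive,v1)
Op 3: N1 marks N2=alive -> (alive,v2)
Op 4: gossip N1<->N2 -> N1.N0=(dead,v1) N1.N1=(alive,v0) N1.N2=(alive,v2) | N2.N0=(dead,v1) N2.N1=(alive,v0) N2.N2=(alive,v2)
Op 5: gossip N1<->N0 -> N1.N0=(dead,v1) N1.N1=(alive,v0) N1.N2=(alive,v2) | N0.N0=(dead,v1) N0.N1=(alive,v0) N0.N2=(alive,v2)
Op 6: gossip N2<->N1 -> N2.N0=(dead,v1) N2.N1=(alive,v0) N2.N2=(alive,v2) | N1.N0=(dead,v1) N1.N1=(alive,v0) N1.N2=(alive,v2)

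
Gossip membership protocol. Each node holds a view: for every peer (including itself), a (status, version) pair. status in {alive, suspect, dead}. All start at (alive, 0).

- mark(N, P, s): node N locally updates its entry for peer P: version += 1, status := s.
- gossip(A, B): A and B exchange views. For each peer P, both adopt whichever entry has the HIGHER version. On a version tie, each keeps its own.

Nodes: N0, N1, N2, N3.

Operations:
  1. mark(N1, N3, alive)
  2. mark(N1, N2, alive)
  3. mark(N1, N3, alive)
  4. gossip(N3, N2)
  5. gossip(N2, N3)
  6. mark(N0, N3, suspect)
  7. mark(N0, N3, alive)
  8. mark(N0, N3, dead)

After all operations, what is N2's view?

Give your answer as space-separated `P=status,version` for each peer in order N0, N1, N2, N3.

Op 1: N1 marks N3=alive -> (alive,v1)
Op 2: N1 marks N2=alive -> (alive,v1)
Op 3: N1 marks N3=alive -> (alive,v2)
Op 4: gossip N3<->N2 -> N3.N0=(alive,v0) N3.N1=(alive,v0) N3.N2=(alive,v0) N3.N3=(alive,v0) | N2.N0=(alive,v0) N2.N1=(alive,v0) N2.N2=(alive,v0) N2.N3=(alive,v0)
Op 5: gossip N2<->N3 -> N2.N0=(alive,v0) N2.N1=(alive,v0) N2.N2=(alive,v0) N2.N3=(alive,v0) | N3.N0=(alive,v0) N3.N1=(alive,v0) N3.N2=(alive,v0) N3.N3=(alive,v0)
Op 6: N0 marks N3=suspect -> (suspect,v1)
Op 7: N0 marks N3=alive -> (alive,v2)
Op 8: N0 marks N3=dead -> (dead,v3)

Answer: N0=alive,0 N1=alive,0 N2=alive,0 N3=alive,0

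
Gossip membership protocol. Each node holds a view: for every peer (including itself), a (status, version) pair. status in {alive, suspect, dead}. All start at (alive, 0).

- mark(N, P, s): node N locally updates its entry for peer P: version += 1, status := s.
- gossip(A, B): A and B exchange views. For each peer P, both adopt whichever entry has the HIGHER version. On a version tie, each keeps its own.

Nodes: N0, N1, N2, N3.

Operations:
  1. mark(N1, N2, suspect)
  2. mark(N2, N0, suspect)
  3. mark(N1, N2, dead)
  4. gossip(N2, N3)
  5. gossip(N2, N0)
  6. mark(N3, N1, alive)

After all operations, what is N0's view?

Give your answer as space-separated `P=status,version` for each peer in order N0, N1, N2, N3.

Op 1: N1 marks N2=suspect -> (suspect,v1)
Op 2: N2 marks N0=suspect -> (suspect,v1)
Op 3: N1 marks N2=dead -> (dead,v2)
Op 4: gossip N2<->N3 -> N2.N0=(suspect,v1) N2.N1=(alive,v0) N2.N2=(alive,v0) N2.N3=(alive,v0) | N3.N0=(suspect,v1) N3.N1=(alive,v0) N3.N2=(alive,v0) N3.N3=(alive,v0)
Op 5: gossip N2<->N0 -> N2.N0=(suspect,v1) N2.N1=(alive,v0) N2.N2=(alive,v0) N2.N3=(alive,v0) | N0.N0=(suspect,v1) N0.N1=(alive,v0) N0.N2=(alive,v0) N0.N3=(alive,v0)
Op 6: N3 marks N1=alive -> (alive,v1)

Answer: N0=suspect,1 N1=alive,0 N2=alive,0 N3=alive,0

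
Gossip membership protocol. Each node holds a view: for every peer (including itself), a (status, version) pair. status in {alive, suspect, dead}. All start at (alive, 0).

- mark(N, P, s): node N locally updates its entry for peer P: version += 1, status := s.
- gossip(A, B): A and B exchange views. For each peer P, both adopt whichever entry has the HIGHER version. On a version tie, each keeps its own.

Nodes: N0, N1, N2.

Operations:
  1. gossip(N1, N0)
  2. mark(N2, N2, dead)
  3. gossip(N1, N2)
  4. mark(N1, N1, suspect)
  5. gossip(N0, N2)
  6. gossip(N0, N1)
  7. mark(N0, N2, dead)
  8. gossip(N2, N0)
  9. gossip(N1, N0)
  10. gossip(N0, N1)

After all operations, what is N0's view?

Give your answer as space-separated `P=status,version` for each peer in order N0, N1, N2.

Answer: N0=alive,0 N1=suspect,1 N2=dead,2

Derivation:
Op 1: gossip N1<->N0 -> N1.N0=(alive,v0) N1.N1=(alive,v0) N1.N2=(alive,v0) | N0.N0=(alive,v0) N0.N1=(alive,v0) N0.N2=(alive,v0)
Op 2: N2 marks N2=dead -> (dead,v1)
Op 3: gossip N1<->N2 -> N1.N0=(alive,v0) N1.N1=(alive,v0) N1.N2=(dead,v1) | N2.N0=(alive,v0) N2.N1=(alive,v0) N2.N2=(dead,v1)
Op 4: N1 marks N1=suspect -> (suspect,v1)
Op 5: gossip N0<->N2 -> N0.N0=(alive,v0) N0.N1=(alive,v0) N0.N2=(dead,v1) | N2.N0=(alive,v0) N2.N1=(alive,v0) N2.N2=(dead,v1)
Op 6: gossip N0<->N1 -> N0.N0=(alive,v0) N0.N1=(suspect,v1) N0.N2=(dead,v1) | N1.N0=(alive,v0) N1.N1=(suspect,v1) N1.N2=(dead,v1)
Op 7: N0 marks N2=dead -> (dead,v2)
Op 8: gossip N2<->N0 -> N2.N0=(alive,v0) N2.N1=(suspect,v1) N2.N2=(dead,v2) | N0.N0=(alive,v0) N0.N1=(suspect,v1) N0.N2=(dead,v2)
Op 9: gossip N1<->N0 -> N1.N0=(alive,v0) N1.N1=(suspect,v1) N1.N2=(dead,v2) | N0.N0=(alive,v0) N0.N1=(suspect,v1) N0.N2=(dead,v2)
Op 10: gossip N0<->N1 -> N0.N0=(alive,v0) N0.N1=(suspect,v1) N0.N2=(dead,v2) | N1.N0=(alive,v0) N1.N1=(suspect,v1) N1.N2=(dead,v2)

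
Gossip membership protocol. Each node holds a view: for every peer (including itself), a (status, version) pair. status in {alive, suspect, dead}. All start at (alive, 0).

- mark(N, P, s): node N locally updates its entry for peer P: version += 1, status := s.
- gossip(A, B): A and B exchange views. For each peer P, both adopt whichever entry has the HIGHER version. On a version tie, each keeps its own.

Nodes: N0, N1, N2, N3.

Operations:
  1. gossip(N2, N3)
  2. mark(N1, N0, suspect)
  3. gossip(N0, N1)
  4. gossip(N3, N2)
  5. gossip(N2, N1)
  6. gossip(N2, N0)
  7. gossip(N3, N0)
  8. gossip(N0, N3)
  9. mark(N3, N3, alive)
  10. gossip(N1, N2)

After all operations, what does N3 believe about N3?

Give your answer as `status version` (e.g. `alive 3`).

Answer: alive 1

Derivation:
Op 1: gossip N2<->N3 -> N2.N0=(alive,v0) N2.N1=(alive,v0) N2.N2=(alive,v0) N2.N3=(alive,v0) | N3.N0=(alive,v0) N3.N1=(alive,v0) N3.N2=(alive,v0) N3.N3=(alive,v0)
Op 2: N1 marks N0=suspect -> (suspect,v1)
Op 3: gossip N0<->N1 -> N0.N0=(suspect,v1) N0.N1=(alive,v0) N0.N2=(alive,v0) N0.N3=(alive,v0) | N1.N0=(suspect,v1) N1.N1=(alive,v0) N1.N2=(alive,v0) N1.N3=(alive,v0)
Op 4: gossip N3<->N2 -> N3.N0=(alive,v0) N3.N1=(alive,v0) N3.N2=(alive,v0) N3.N3=(alive,v0) | N2.N0=(alive,v0) N2.N1=(alive,v0) N2.N2=(alive,v0) N2.N3=(alive,v0)
Op 5: gossip N2<->N1 -> N2.N0=(suspect,v1) N2.N1=(alive,v0) N2.N2=(alive,v0) N2.N3=(alive,v0) | N1.N0=(suspect,v1) N1.N1=(alive,v0) N1.N2=(alive,v0) N1.N3=(alive,v0)
Op 6: gossip N2<->N0 -> N2.N0=(suspect,v1) N2.N1=(alive,v0) N2.N2=(alive,v0) N2.N3=(alive,v0) | N0.N0=(suspect,v1) N0.N1=(alive,v0) N0.N2=(alive,v0) N0.N3=(alive,v0)
Op 7: gossip N3<->N0 -> N3.N0=(suspect,v1) N3.N1=(alive,v0) N3.N2=(alive,v0) N3.N3=(alive,v0) | N0.N0=(suspect,v1) N0.N1=(alive,v0) N0.N2=(alive,v0) N0.N3=(alive,v0)
Op 8: gossip N0<->N3 -> N0.N0=(suspect,v1) N0.N1=(alive,v0) N0.N2=(alive,v0) N0.N3=(alive,v0) | N3.N0=(suspect,v1) N3.N1=(alive,v0) N3.N2=(alive,v0) N3.N3=(alive,v0)
Op 9: N3 marks N3=alive -> (alive,v1)
Op 10: gossip N1<->N2 -> N1.N0=(suspect,v1) N1.N1=(alive,v0) N1.N2=(alive,v0) N1.N3=(alive,v0) | N2.N0=(suspect,v1) N2.N1=(alive,v0) N2.N2=(alive,v0) N2.N3=(alive,v0)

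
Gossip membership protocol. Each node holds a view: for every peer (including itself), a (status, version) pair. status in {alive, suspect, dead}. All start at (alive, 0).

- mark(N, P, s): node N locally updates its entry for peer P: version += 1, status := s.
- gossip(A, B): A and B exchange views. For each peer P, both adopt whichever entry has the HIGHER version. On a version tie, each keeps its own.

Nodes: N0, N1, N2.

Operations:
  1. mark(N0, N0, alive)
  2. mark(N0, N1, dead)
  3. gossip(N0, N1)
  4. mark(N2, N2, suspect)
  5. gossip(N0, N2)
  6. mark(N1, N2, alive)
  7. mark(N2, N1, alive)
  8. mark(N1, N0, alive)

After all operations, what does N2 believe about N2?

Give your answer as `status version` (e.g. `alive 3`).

Op 1: N0 marks N0=alive -> (alive,v1)
Op 2: N0 marks N1=dead -> (dead,v1)
Op 3: gossip N0<->N1 -> N0.N0=(alive,v1) N0.N1=(dead,v1) N0.N2=(alive,v0) | N1.N0=(alive,v1) N1.N1=(dead,v1) N1.N2=(alive,v0)
Op 4: N2 marks N2=suspect -> (suspect,v1)
Op 5: gossip N0<->N2 -> N0.N0=(alive,v1) N0.N1=(dead,v1) N0.N2=(suspect,v1) | N2.N0=(alive,v1) N2.N1=(dead,v1) N2.N2=(suspect,v1)
Op 6: N1 marks N2=alive -> (alive,v1)
Op 7: N2 marks N1=alive -> (alive,v2)
Op 8: N1 marks N0=alive -> (alive,v2)

Answer: suspect 1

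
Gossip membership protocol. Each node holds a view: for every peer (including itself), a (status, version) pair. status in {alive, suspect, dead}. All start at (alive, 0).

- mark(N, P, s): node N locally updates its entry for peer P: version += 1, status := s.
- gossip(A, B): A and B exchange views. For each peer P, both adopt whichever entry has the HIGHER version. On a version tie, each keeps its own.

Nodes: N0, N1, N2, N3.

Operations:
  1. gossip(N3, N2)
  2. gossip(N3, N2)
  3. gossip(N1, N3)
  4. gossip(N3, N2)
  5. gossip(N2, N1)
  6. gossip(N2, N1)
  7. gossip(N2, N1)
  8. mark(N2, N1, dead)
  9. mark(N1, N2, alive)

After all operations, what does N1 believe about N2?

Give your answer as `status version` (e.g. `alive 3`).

Answer: alive 1

Derivation:
Op 1: gossip N3<->N2 -> N3.N0=(alive,v0) N3.N1=(alive,v0) N3.N2=(alive,v0) N3.N3=(alive,v0) | N2.N0=(alive,v0) N2.N1=(alive,v0) N2.N2=(alive,v0) N2.N3=(alive,v0)
Op 2: gossip N3<->N2 -> N3.N0=(alive,v0) N3.N1=(alive,v0) N3.N2=(alive,v0) N3.N3=(alive,v0) | N2.N0=(alive,v0) N2.N1=(alive,v0) N2.N2=(alive,v0) N2.N3=(alive,v0)
Op 3: gossip N1<->N3 -> N1.N0=(alive,v0) N1.N1=(alive,v0) N1.N2=(alive,v0) N1.N3=(alive,v0) | N3.N0=(alive,v0) N3.N1=(alive,v0) N3.N2=(alive,v0) N3.N3=(alive,v0)
Op 4: gossip N3<->N2 -> N3.N0=(alive,v0) N3.N1=(alive,v0) N3.N2=(alive,v0) N3.N3=(alive,v0) | N2.N0=(alive,v0) N2.N1=(alive,v0) N2.N2=(alive,v0) N2.N3=(alive,v0)
Op 5: gossip N2<->N1 -> N2.N0=(alive,v0) N2.N1=(alive,v0) N2.N2=(alive,v0) N2.N3=(alive,v0) | N1.N0=(alive,v0) N1.N1=(alive,v0) N1.N2=(alive,v0) N1.N3=(alive,v0)
Op 6: gossip N2<->N1 -> N2.N0=(alive,v0) N2.N1=(alive,v0) N2.N2=(alive,v0) N2.N3=(alive,v0) | N1.N0=(alive,v0) N1.N1=(alive,v0) N1.N2=(alive,v0) N1.N3=(alive,v0)
Op 7: gossip N2<->N1 -> N2.N0=(alive,v0) N2.N1=(alive,v0) N2.N2=(alive,v0) N2.N3=(alive,v0) | N1.N0=(alive,v0) N1.N1=(alive,v0) N1.N2=(alive,v0) N1.N3=(alive,v0)
Op 8: N2 marks N1=dead -> (dead,v1)
Op 9: N1 marks N2=alive -> (alive,v1)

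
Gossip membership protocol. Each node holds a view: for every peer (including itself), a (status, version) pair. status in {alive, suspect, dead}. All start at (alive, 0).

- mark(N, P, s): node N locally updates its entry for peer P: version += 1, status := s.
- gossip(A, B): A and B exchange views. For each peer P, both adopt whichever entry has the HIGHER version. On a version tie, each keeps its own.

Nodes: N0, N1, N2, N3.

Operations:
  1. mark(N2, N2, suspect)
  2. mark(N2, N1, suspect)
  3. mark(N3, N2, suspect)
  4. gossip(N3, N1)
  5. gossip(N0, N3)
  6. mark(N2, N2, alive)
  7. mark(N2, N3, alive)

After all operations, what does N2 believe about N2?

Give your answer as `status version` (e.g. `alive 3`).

Op 1: N2 marks N2=suspect -> (suspect,v1)
Op 2: N2 marks N1=suspect -> (suspect,v1)
Op 3: N3 marks N2=suspect -> (suspect,v1)
Op 4: gossip N3<->N1 -> N3.N0=(alive,v0) N3.N1=(alive,v0) N3.N2=(suspect,v1) N3.N3=(alive,v0) | N1.N0=(alive,v0) N1.N1=(alive,v0) N1.N2=(suspect,v1) N1.N3=(alive,v0)
Op 5: gossip N0<->N3 -> N0.N0=(alive,v0) N0.N1=(alive,v0) N0.N2=(suspect,v1) N0.N3=(alive,v0) | N3.N0=(alive,v0) N3.N1=(alive,v0) N3.N2=(suspect,v1) N3.N3=(alive,v0)
Op 6: N2 marks N2=alive -> (alive,v2)
Op 7: N2 marks N3=alive -> (alive,v1)

Answer: alive 2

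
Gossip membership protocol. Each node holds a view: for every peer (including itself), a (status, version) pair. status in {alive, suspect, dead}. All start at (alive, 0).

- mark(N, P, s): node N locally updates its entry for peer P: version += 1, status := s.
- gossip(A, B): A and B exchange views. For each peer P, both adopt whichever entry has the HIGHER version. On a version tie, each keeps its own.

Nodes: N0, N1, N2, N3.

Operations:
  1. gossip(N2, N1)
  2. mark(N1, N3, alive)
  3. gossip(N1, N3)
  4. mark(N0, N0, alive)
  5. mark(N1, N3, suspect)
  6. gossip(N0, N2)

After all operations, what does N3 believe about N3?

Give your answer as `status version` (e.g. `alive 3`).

Answer: alive 1

Derivation:
Op 1: gossip N2<->N1 -> N2.N0=(alive,v0) N2.N1=(alive,v0) N2.N2=(alive,v0) N2.N3=(alive,v0) | N1.N0=(alive,v0) N1.N1=(alive,v0) N1.N2=(alive,v0) N1.N3=(alive,v0)
Op 2: N1 marks N3=alive -> (alive,v1)
Op 3: gossip N1<->N3 -> N1.N0=(alive,v0) N1.N1=(alive,v0) N1.N2=(alive,v0) N1.N3=(alive,v1) | N3.N0=(alive,v0) N3.N1=(alive,v0) N3.N2=(alive,v0) N3.N3=(alive,v1)
Op 4: N0 marks N0=alive -> (alive,v1)
Op 5: N1 marks N3=suspect -> (suspect,v2)
Op 6: gossip N0<->N2 -> N0.N0=(alive,v1) N0.N1=(alive,v0) N0.N2=(alive,v0) N0.N3=(alive,v0) | N2.N0=(alive,v1) N2.N1=(alive,v0) N2.N2=(alive,v0) N2.N3=(alive,v0)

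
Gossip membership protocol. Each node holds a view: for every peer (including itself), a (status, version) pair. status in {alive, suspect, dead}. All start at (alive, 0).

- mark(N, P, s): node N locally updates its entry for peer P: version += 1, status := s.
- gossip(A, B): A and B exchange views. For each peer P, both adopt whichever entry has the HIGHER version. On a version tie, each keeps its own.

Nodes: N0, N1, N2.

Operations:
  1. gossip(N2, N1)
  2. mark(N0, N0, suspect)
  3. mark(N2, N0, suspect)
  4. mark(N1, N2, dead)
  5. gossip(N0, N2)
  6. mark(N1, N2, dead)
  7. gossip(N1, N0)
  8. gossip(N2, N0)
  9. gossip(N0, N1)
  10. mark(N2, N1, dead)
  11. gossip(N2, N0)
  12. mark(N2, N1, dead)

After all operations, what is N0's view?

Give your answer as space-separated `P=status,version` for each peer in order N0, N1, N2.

Op 1: gossip N2<->N1 -> N2.N0=(alive,v0) N2.N1=(alive,v0) N2.N2=(alive,v0) | N1.N0=(alive,v0) N1.N1=(alive,v0) N1.N2=(alive,v0)
Op 2: N0 marks N0=suspect -> (suspect,v1)
Op 3: N2 marks N0=suspect -> (suspect,v1)
Op 4: N1 marks N2=dead -> (dead,v1)
Op 5: gossip N0<->N2 -> N0.N0=(suspect,v1) N0.N1=(alive,v0) N0.N2=(alive,v0) | N2.N0=(suspect,v1) N2.N1=(alive,v0) N2.N2=(alive,v0)
Op 6: N1 marks N2=dead -> (dead,v2)
Op 7: gossip N1<->N0 -> N1.N0=(suspect,v1) N1.N1=(alive,v0) N1.N2=(dead,v2) | N0.N0=(suspect,v1) N0.N1=(alive,v0) N0.N2=(dead,v2)
Op 8: gossip N2<->N0 -> N2.N0=(suspect,v1) N2.N1=(alive,v0) N2.N2=(dead,v2) | N0.N0=(suspect,v1) N0.N1=(alive,v0) N0.N2=(dead,v2)
Op 9: gossip N0<->N1 -> N0.N0=(suspect,v1) N0.N1=(alive,v0) N0.N2=(dead,v2) | N1.N0=(suspect,v1) N1.N1=(alive,v0) N1.N2=(dead,v2)
Op 10: N2 marks N1=dead -> (dead,v1)
Op 11: gossip N2<->N0 -> N2.N0=(suspect,v1) N2.N1=(dead,v1) N2.N2=(dead,v2) | N0.N0=(suspect,v1) N0.N1=(dead,v1) N0.N2=(dead,v2)
Op 12: N2 marks N1=dead -> (dead,v2)

Answer: N0=suspect,1 N1=dead,1 N2=dead,2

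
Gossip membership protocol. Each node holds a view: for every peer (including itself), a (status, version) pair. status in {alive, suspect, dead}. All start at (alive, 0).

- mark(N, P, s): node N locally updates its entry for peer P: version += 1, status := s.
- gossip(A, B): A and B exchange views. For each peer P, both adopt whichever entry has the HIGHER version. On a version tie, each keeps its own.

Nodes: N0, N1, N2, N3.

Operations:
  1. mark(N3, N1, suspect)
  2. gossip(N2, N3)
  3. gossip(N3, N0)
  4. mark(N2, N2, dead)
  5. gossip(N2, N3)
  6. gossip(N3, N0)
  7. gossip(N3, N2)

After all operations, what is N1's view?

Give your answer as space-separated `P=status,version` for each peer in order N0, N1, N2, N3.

Answer: N0=alive,0 N1=alive,0 N2=alive,0 N3=alive,0

Derivation:
Op 1: N3 marks N1=suspect -> (suspect,v1)
Op 2: gossip N2<->N3 -> N2.N0=(alive,v0) N2.N1=(suspect,v1) N2.N2=(alive,v0) N2.N3=(alive,v0) | N3.N0=(alive,v0) N3.N1=(suspect,v1) N3.N2=(alive,v0) N3.N3=(alive,v0)
Op 3: gossip N3<->N0 -> N3.N0=(alive,v0) N3.N1=(suspect,v1) N3.N2=(alive,v0) N3.N3=(alive,v0) | N0.N0=(alive,v0) N0.N1=(suspect,v1) N0.N2=(alive,v0) N0.N3=(alive,v0)
Op 4: N2 marks N2=dead -> (dead,v1)
Op 5: gossip N2<->N3 -> N2.N0=(alive,v0) N2.N1=(suspect,v1) N2.N2=(dead,v1) N2.N3=(alive,v0) | N3.N0=(alive,v0) N3.N1=(suspect,v1) N3.N2=(dead,v1) N3.N3=(alive,v0)
Op 6: gossip N3<->N0 -> N3.N0=(alive,v0) N3.N1=(suspect,v1) N3.N2=(dead,v1) N3.N3=(alive,v0) | N0.N0=(alive,v0) N0.N1=(suspect,v1) N0.N2=(dead,v1) N0.N3=(alive,v0)
Op 7: gossip N3<->N2 -> N3.N0=(alive,v0) N3.N1=(suspect,v1) N3.N2=(dead,v1) N3.N3=(alive,v0) | N2.N0=(alive,v0) N2.N1=(suspect,v1) N2.N2=(dead,v1) N2.N3=(alive,v0)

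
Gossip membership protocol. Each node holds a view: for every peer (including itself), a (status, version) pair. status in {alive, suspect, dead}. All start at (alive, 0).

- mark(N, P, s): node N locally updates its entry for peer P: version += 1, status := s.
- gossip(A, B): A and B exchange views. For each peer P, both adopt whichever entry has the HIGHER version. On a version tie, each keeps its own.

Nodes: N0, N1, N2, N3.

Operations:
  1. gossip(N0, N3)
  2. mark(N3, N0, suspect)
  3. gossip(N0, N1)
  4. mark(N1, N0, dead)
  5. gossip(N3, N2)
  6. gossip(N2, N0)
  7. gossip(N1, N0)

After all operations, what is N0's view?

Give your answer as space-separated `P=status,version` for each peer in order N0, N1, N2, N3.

Answer: N0=suspect,1 N1=alive,0 N2=alive,0 N3=alive,0

Derivation:
Op 1: gossip N0<->N3 -> N0.N0=(alive,v0) N0.N1=(alive,v0) N0.N2=(alive,v0) N0.N3=(alive,v0) | N3.N0=(alive,v0) N3.N1=(alive,v0) N3.N2=(alive,v0) N3.N3=(alive,v0)
Op 2: N3 marks N0=suspect -> (suspect,v1)
Op 3: gossip N0<->N1 -> N0.N0=(alive,v0) N0.N1=(alive,v0) N0.N2=(alive,v0) N0.N3=(alive,v0) | N1.N0=(alive,v0) N1.N1=(alive,v0) N1.N2=(alive,v0) N1.N3=(alive,v0)
Op 4: N1 marks N0=dead -> (dead,v1)
Op 5: gossip N3<->N2 -> N3.N0=(suspect,v1) N3.N1=(alive,v0) N3.N2=(alive,v0) N3.N3=(alive,v0) | N2.N0=(suspect,v1) N2.N1=(alive,v0) N2.N2=(alive,v0) N2.N3=(alive,v0)
Op 6: gossip N2<->N0 -> N2.N0=(suspect,v1) N2.N1=(alive,v0) N2.N2=(alive,v0) N2.N3=(alive,v0) | N0.N0=(suspect,v1) N0.N1=(alive,v0) N0.N2=(alive,v0) N0.N3=(alive,v0)
Op 7: gossip N1<->N0 -> N1.N0=(dead,v1) N1.N1=(alive,v0) N1.N2=(alive,v0) N1.N3=(alive,v0) | N0.N0=(suspect,v1) N0.N1=(alive,v0) N0.N2=(alive,v0) N0.N3=(alive,v0)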